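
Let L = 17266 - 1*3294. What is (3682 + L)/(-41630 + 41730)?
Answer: 8827/50 ≈ 176.54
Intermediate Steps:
L = 13972 (L = 17266 - 3294 = 13972)
(3682 + L)/(-41630 + 41730) = (3682 + 13972)/(-41630 + 41730) = 17654/100 = 17654*(1/100) = 8827/50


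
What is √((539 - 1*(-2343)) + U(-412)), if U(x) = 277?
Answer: 9*√39 ≈ 56.205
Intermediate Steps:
√((539 - 1*(-2343)) + U(-412)) = √((539 - 1*(-2343)) + 277) = √((539 + 2343) + 277) = √(2882 + 277) = √3159 = 9*√39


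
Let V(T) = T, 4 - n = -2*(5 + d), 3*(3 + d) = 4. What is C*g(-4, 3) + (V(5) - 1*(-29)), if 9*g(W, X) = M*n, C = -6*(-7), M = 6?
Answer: 998/3 ≈ 332.67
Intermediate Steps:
d = -5/3 (d = -3 + (1/3)*4 = -3 + 4/3 = -5/3 ≈ -1.6667)
n = 32/3 (n = 4 - (-2)*(5 - 5/3) = 4 - (-2)*10/3 = 4 - 1*(-20/3) = 4 + 20/3 = 32/3 ≈ 10.667)
C = 42
g(W, X) = 64/9 (g(W, X) = (6*(32/3))/9 = (1/9)*64 = 64/9)
C*g(-4, 3) + (V(5) - 1*(-29)) = 42*(64/9) + (5 - 1*(-29)) = 896/3 + (5 + 29) = 896/3 + 34 = 998/3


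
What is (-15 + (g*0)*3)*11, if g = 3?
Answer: -165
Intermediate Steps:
(-15 + (g*0)*3)*11 = (-15 + (3*0)*3)*11 = (-15 + 0*3)*11 = (-15 + 0)*11 = -15*11 = -165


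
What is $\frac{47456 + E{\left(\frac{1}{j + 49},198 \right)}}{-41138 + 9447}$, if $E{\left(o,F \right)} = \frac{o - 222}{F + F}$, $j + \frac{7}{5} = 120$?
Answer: $- \frac{15747992657}{10516594968} \approx -1.4974$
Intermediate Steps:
$j = \frac{593}{5}$ ($j = - \frac{7}{5} + 120 = \frac{593}{5} \approx 118.6$)
$E{\left(o,F \right)} = \frac{-222 + o}{2 F}$
$\frac{47456 + E{\left(\frac{1}{j + 49},198 \right)}}{-41138 + 9447} = \frac{47456 + \frac{-222 + \frac{1}{\frac{593}{5} + 49}}{2 \cdot 198}}{-41138 + 9447} = \frac{47456 + \frac{1}{2} \cdot \frac{1}{198} \left(-222 + \frac{1}{\frac{838}{5}}\right)}{-31691} = \left(47456 + \frac{1}{2} \cdot \frac{1}{198} \left(-222 + \frac{5}{838}\right)\right) \left(- \frac{1}{31691}\right) = \left(47456 + \frac{1}{2} \cdot \frac{1}{198} \left(- \frac{186031}{838}\right)\right) \left(- \frac{1}{31691}\right) = \left(47456 - \frac{186031}{331848}\right) \left(- \frac{1}{31691}\right) = \frac{15747992657}{331848} \left(- \frac{1}{31691}\right) = - \frac{15747992657}{10516594968}$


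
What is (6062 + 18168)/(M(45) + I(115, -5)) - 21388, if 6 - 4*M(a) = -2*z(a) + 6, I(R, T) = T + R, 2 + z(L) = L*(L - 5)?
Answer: -21556262/1009 ≈ -21364.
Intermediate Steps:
z(L) = -2 + L*(-5 + L) (z(L) = -2 + L*(L - 5) = -2 + L*(-5 + L))
I(R, T) = R + T
M(a) = -1 + a²/2 - 5*a/2 (M(a) = 3/2 - (-2*(-2 + a² - 5*a) + 6)/4 = 3/2 - ((4 - 2*a² + 10*a) + 6)/4 = 3/2 - (10 - 2*a² + 10*a)/4 = 3/2 + (-5/2 + a²/2 - 5*a/2) = -1 + a²/2 - 5*a/2)
(6062 + 18168)/(M(45) + I(115, -5)) - 21388 = (6062 + 18168)/((-1 + (½)*45² - 5/2*45) + (115 - 5)) - 21388 = 24230/((-1 + (½)*2025 - 225/2) + 110) - 21388 = 24230/((-1 + 2025/2 - 225/2) + 110) - 21388 = 24230/(899 + 110) - 21388 = 24230/1009 - 21388 = -21556262/1009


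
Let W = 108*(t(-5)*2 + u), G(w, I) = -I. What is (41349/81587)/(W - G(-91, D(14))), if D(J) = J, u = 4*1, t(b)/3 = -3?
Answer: -537/1587238 ≈ -0.00033832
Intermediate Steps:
t(b) = -9 (t(b) = 3*(-3) = -9)
u = 4
W = -1512 (W = 108*(-9*2 + 4) = 108*(-18 + 4) = 108*(-14) = -1512)
(41349/81587)/(W - G(-91, D(14))) = (41349/81587)/(-1512 - (-1)*14) = (41349*(1/81587))/(-1512 - 1*(-14)) = 3759/(7417*(-1512 + 14)) = (3759/7417)/(-1498) = (3759/7417)*(-1/1498) = -537/1587238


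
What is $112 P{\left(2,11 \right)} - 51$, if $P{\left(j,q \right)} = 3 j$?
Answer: $621$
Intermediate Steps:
$112 P{\left(2,11 \right)} - 51 = 112 \cdot 3 \cdot 2 - 51 = 112 \cdot 6 - 51 = 672 - 51 = 621$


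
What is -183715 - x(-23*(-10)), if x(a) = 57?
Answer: -183772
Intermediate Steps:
-183715 - x(-23*(-10)) = -183715 - 1*57 = -183715 - 57 = -183772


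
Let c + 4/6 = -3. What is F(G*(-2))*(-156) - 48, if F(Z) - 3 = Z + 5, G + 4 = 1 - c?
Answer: -1088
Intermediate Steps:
c = -11/3 (c = -2/3 - 3 = -11/3 ≈ -3.6667)
G = 2/3 (G = -4 + (1 - 1*(-11/3)) = -4 + (1 + 11/3) = -4 + 14/3 = 2/3 ≈ 0.66667)
F(Z) = 8 + Z (F(Z) = 3 + (Z + 5) = 3 + (5 + Z) = 8 + Z)
F(G*(-2))*(-156) - 48 = (8 + (2/3)*(-2))*(-156) - 48 = (8 - 4/3)*(-156) - 48 = (20/3)*(-156) - 48 = -1040 - 48 = -1088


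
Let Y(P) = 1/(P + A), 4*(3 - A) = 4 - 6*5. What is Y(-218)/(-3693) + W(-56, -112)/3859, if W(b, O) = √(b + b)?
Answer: 2/1539981 + 4*I*√7/3859 ≈ 1.2987e-6 + 0.0027424*I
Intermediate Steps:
W(b, O) = √2*√b (W(b, O) = √(2*b) = √2*√b)
A = 19/2 (A = 3 - (4 - 6*5)/4 = 3 - (4 - 30)/4 = 3 - ¼*(-26) = 3 + 13/2 = 19/2 ≈ 9.5000)
Y(P) = 1/(19/2 + P) (Y(P) = 1/(P + 19/2) = 1/(19/2 + P))
Y(-218)/(-3693) + W(-56, -112)/3859 = (2/(19 + 2*(-218)))/(-3693) + (√2*√(-56))/3859 = (2/(19 - 436))*(-1/3693) + (√2*(2*I*√14))*(1/3859) = (2/(-417))*(-1/3693) + (4*I*√7)*(1/3859) = (2*(-1/417))*(-1/3693) + 4*I*√7/3859 = -2/417*(-1/3693) + 4*I*√7/3859 = 2/1539981 + 4*I*√7/3859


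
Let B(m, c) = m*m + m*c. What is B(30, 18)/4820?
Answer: 72/241 ≈ 0.29876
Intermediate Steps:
B(m, c) = m² + c*m
B(30, 18)/4820 = (30*(18 + 30))/4820 = (30*48)*(1/4820) = 1440*(1/4820) = 72/241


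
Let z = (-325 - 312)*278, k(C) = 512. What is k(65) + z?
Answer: -176574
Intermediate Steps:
z = -177086 (z = -637*278 = -177086)
k(65) + z = 512 - 177086 = -176574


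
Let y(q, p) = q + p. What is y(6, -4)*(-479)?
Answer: -958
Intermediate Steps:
y(q, p) = p + q
y(6, -4)*(-479) = (-4 + 6)*(-479) = 2*(-479) = -958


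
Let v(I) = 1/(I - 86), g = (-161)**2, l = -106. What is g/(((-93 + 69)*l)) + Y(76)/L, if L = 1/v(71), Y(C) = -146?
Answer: 84471/4240 ≈ 19.922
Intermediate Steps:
g = 25921
v(I) = 1/(-86 + I)
L = -15 (L = 1/(1/(-86 + 71)) = 1/(1/(-15)) = 1/(-1/15) = -15)
g/(((-93 + 69)*l)) + Y(76)/L = 25921/(((-93 + 69)*(-106))) - 146/(-15) = 25921/((-24*(-106))) - 146*(-1/15) = 25921/2544 + 146/15 = 84471/4240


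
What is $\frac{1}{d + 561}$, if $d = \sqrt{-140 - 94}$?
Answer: $\frac{187}{104985} - \frac{i \sqrt{26}}{104985} \approx 0.0017812 - 4.8569 \cdot 10^{-5} i$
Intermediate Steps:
$d = 3 i \sqrt{26}$ ($d = \sqrt{-234} = 3 i \sqrt{26} \approx 15.297 i$)
$\frac{1}{d + 561} = \frac{1}{3 i \sqrt{26} + 561} = \frac{1}{561 + 3 i \sqrt{26}}$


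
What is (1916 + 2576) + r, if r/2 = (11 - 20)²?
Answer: 4654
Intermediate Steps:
r = 162 (r = 2*(11 - 20)² = 2*(-9)² = 2*81 = 162)
(1916 + 2576) + r = (1916 + 2576) + 162 = 4492 + 162 = 4654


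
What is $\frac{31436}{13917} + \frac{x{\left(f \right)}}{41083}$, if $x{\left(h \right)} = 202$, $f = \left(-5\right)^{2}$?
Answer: $\frac{1294296422}{571752111} \approx 2.2637$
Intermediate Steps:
$f = 25$
$\frac{31436}{13917} + \frac{x{\left(f \right)}}{41083} = \frac{31436}{13917} + \frac{202}{41083} = \frac{1294296422}{571752111}$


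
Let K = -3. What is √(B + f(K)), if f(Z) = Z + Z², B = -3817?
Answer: I*√3811 ≈ 61.733*I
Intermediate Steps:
√(B + f(K)) = √(-3817 - 3*(1 - 3)) = √(-3817 - 3*(-2)) = √(-3817 + 6) = √(-3811) = I*√3811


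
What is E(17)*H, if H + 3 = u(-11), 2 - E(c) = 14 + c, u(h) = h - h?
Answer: 87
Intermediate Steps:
u(h) = 0
E(c) = -12 - c (E(c) = 2 - (14 + c) = 2 + (-14 - c) = -12 - c)
H = -3 (H = -3 + 0 = -3)
E(17)*H = (-12 - 1*17)*(-3) = (-12 - 17)*(-3) = -29*(-3) = 87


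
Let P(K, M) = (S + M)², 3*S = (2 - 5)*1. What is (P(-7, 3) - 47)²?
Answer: 1849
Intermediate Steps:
S = -1 (S = ((2 - 5)*1)/3 = (-3*1)/3 = (⅓)*(-3) = -1)
P(K, M) = (-1 + M)²
(P(-7, 3) - 47)² = ((-1 + 3)² - 47)² = (2² - 47)² = (4 - 47)² = (-43)² = 1849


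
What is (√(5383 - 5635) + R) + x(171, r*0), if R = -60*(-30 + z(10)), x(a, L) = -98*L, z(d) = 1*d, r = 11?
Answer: 1200 + 6*I*√7 ≈ 1200.0 + 15.875*I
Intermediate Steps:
z(d) = d
R = 1200 (R = -60*(-30 + 10) = -60*(-20) = 1200)
(√(5383 - 5635) + R) + x(171, r*0) = (√(5383 - 5635) + 1200) - 1078*0 = (√(-252) + 1200) - 98*0 = (6*I*√7 + 1200) + 0 = (1200 + 6*I*√7) + 0 = 1200 + 6*I*√7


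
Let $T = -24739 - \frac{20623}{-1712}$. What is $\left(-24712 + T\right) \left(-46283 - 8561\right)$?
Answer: $\frac{1160492033679}{428} \approx 2.7114 \cdot 10^{9}$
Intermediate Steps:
$T = - \frac{42332545}{1712}$ ($T = -24739 - - \frac{20623}{1712} = -24739 + \frac{20623}{1712} = - \frac{42332545}{1712} \approx -24727.0$)
$\left(-24712 + T\right) \left(-46283 - 8561\right) = \left(-24712 - \frac{42332545}{1712}\right) \left(-46283 - 8561\right) = \left(- \frac{84639489}{1712}\right) \left(-54844\right) = \frac{1160492033679}{428}$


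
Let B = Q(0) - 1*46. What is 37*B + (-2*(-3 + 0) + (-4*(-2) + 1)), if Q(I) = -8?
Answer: -1983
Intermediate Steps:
B = -54 (B = -8 - 1*46 = -8 - 46 = -54)
37*B + (-2*(-3 + 0) + (-4*(-2) + 1)) = 37*(-54) + (-2*(-3 + 0) + (-4*(-2) + 1)) = -1998 + (-2*(-3) + (8 + 1)) = -1998 + (6 + 9) = -1998 + 15 = -1983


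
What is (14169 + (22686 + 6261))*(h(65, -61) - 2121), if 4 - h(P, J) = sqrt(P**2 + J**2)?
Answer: -91276572 - 43116*sqrt(7946) ≈ -9.5120e+7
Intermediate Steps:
h(P, J) = 4 - sqrt(J**2 + P**2) (h(P, J) = 4 - sqrt(P**2 + J**2) = 4 - sqrt(J**2 + P**2))
(14169 + (22686 + 6261))*(h(65, -61) - 2121) = (14169 + (22686 + 6261))*((4 - sqrt((-61)**2 + 65**2)) - 2121) = (14169 + 28947)*((4 - sqrt(3721 + 4225)) - 2121) = 43116*((4 - sqrt(7946)) - 2121) = 43116*(-2117 - sqrt(7946)) = -91276572 - 43116*sqrt(7946)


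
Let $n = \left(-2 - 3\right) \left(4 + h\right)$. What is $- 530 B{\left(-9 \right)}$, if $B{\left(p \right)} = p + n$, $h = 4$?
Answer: $25970$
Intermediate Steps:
$n = -40$ ($n = \left(-2 - 3\right) \left(4 + 4\right) = \left(-5\right) 8 = -40$)
$B{\left(p \right)} = -40 + p$ ($B{\left(p \right)} = p - 40 = -40 + p$)
$- 530 B{\left(-9 \right)} = - 530 \left(-40 - 9\right) = \left(-530\right) \left(-49\right) = 25970$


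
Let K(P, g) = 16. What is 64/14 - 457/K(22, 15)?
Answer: -2687/112 ≈ -23.991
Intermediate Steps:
64/14 - 457/K(22, 15) = 64/14 - 457/16 = 64*(1/14) - 457*1/16 = 32/7 - 457/16 = -2687/112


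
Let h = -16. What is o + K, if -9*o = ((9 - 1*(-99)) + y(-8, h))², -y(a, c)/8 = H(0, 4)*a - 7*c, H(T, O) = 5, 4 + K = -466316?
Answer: -490656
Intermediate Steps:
K = -466320 (K = -4 - 466316 = -466320)
y(a, c) = -40*a + 56*c (y(a, c) = -8*(5*a - 7*c) = -8*(-7*c + 5*a) = -40*a + 56*c)
o = -24336 (o = -((9 - 1*(-99)) + (-40*(-8) + 56*(-16)))²/9 = -((9 + 99) + (320 - 896))²/9 = -(108 - 576)²/9 = -⅑*(-468)² = -⅑*219024 = -24336)
o + K = -24336 - 466320 = -490656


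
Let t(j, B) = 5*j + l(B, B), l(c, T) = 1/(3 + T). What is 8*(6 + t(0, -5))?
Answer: 44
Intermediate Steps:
t(j, B) = 1/(3 + B) + 5*j (t(j, B) = 5*j + 1/(3 + B) = 1/(3 + B) + 5*j)
8*(6 + t(0, -5)) = 8*(6 + (1 + 5*0*(3 - 5))/(3 - 5)) = 8*(6 + (1 + 5*0*(-2))/(-2)) = 8*(6 - (1 + 0)/2) = 8*(6 - ½*1) = 8*(6 - ½) = 8*(11/2) = 44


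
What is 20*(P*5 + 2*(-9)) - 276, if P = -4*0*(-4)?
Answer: -636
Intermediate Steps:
P = 0 (P = 0*(-4) = 0)
20*(P*5 + 2*(-9)) - 276 = 20*(0*5 + 2*(-9)) - 276 = 20*(0 - 18) - 276 = 20*(-18) - 276 = -360 - 276 = -636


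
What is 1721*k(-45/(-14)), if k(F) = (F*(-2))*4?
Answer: -309780/7 ≈ -44254.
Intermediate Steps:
k(F) = -8*F (k(F) = -2*F*4 = -8*F)
1721*k(-45/(-14)) = 1721*(-(-360)/(-14)) = 1721*(-(-360)*(-1)/14) = 1721*(-8*45/14) = 1721*(-180/7) = -309780/7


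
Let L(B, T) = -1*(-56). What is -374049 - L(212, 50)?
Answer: -374105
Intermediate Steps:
L(B, T) = 56
-374049 - L(212, 50) = -374049 - 1*56 = -374049 - 56 = -374105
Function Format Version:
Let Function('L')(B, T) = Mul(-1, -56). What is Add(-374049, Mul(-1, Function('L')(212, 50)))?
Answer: -374105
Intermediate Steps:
Function('L')(B, T) = 56
Add(-374049, Mul(-1, Function('L')(212, 50))) = Add(-374049, Mul(-1, 56)) = Add(-374049, -56) = -374105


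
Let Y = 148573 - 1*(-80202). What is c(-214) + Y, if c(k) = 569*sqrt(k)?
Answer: 228775 + 569*I*sqrt(214) ≈ 2.2878e+5 + 8323.8*I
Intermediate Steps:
Y = 228775 (Y = 148573 + 80202 = 228775)
c(-214) + Y = 569*sqrt(-214) + 228775 = 569*(I*sqrt(214)) + 228775 = 569*I*sqrt(214) + 228775 = 228775 + 569*I*sqrt(214)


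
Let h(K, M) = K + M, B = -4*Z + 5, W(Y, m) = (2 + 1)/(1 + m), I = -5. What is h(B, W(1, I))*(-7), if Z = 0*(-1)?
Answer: -119/4 ≈ -29.750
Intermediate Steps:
W(Y, m) = 3/(1 + m)
Z = 0
B = 5 (B = -4*0 + 5 = 0 + 5 = 5)
h(B, W(1, I))*(-7) = (5 + 3/(1 - 5))*(-7) = (5 + 3/(-4))*(-7) = (5 + 3*(-¼))*(-7) = (5 - ¾)*(-7) = (17/4)*(-7) = -119/4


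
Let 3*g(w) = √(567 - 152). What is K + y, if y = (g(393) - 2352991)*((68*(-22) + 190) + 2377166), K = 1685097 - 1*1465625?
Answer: -5590376977788 + 2375860*√415/3 ≈ -5.5904e+12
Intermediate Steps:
g(w) = √415/3 (g(w) = √(567 - 152)/3 = √415/3)
K = 219472 (K = 1685097 - 1465625 = 219472)
y = -5590377197260 + 2375860*√415/3 (y = (√415/3 - 2352991)*((68*(-22) + 190) + 2377166) = (-2352991 + √415/3)*((-1496 + 190) + 2377166) = (-2352991 + √415/3)*(-1306 + 2377166) = (-2352991 + √415/3)*2375860 = -5590377197260 + 2375860*√415/3 ≈ -5.5904e+12)
K + y = 219472 + (-5590377197260 + 2375860*√415/3) = -5590376977788 + 2375860*√415/3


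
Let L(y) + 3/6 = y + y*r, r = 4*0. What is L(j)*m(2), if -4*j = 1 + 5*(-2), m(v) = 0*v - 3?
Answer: -21/4 ≈ -5.2500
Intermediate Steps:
r = 0
m(v) = -3 (m(v) = 0 - 3 = -3)
j = 9/4 (j = -(1 + 5*(-2))/4 = -(1 - 10)/4 = -1/4*(-9) = 9/4 ≈ 2.2500)
L(y) = -1/2 + y (L(y) = -1/2 + (y + y*0) = -1/2 + (y + 0) = -1/2 + y)
L(j)*m(2) = (-1/2 + 9/4)*(-3) = (7/4)*(-3) = -21/4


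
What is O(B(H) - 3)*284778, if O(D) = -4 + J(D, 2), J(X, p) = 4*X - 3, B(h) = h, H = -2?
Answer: -7689006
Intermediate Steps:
J(X, p) = -3 + 4*X
O(D) = -7 + 4*D (O(D) = -4 + (-3 + 4*D) = -7 + 4*D)
O(B(H) - 3)*284778 = (-7 + 4*(-2 - 3))*284778 = (-7 + 4*(-5))*284778 = (-7 - 20)*284778 = -27*284778 = -7689006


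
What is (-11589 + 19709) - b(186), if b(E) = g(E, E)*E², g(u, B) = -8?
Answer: 284888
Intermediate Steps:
b(E) = -8*E²
(-11589 + 19709) - b(186) = (-11589 + 19709) - (-8)*186² = 8120 - (-8)*34596 = 8120 - 1*(-276768) = 8120 + 276768 = 284888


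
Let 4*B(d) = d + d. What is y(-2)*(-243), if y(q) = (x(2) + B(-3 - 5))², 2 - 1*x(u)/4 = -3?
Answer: -62208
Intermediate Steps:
x(u) = 20 (x(u) = 8 - 4*(-3) = 8 + 12 = 20)
B(d) = d/2 (B(d) = (d + d)/4 = (2*d)/4 = d/2)
y(q) = 256 (y(q) = (20 + (-3 - 5)/2)² = (20 + (½)*(-8))² = (20 - 4)² = 16² = 256)
y(-2)*(-243) = 256*(-243) = -62208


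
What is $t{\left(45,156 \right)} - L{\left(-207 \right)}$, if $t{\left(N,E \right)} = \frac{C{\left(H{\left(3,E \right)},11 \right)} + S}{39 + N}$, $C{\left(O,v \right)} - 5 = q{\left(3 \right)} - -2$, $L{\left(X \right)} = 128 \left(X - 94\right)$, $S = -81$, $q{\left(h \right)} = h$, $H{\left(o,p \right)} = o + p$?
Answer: $\frac{3236281}{84} \approx 38527.0$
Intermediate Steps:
$L{\left(X \right)} = -12032 + 128 X$ ($L{\left(X \right)} = 128 \left(-94 + X\right) = -12032 + 128 X$)
$C{\left(O,v \right)} = 10$ ($C{\left(O,v \right)} = 5 + \left(3 - -2\right) = 5 + \left(3 + 2\right) = 5 + 5 = 10$)
$t{\left(N,E \right)} = - \frac{71}{39 + N}$ ($t{\left(N,E \right)} = \frac{10 - 81}{39 + N} = - \frac{71}{39 + N}$)
$t{\left(45,156 \right)} - L{\left(-207 \right)} = - \frac{71}{39 + 45} - \left(-12032 + 128 \left(-207\right)\right) = - \frac{71}{84} - \left(-12032 - 26496\right) = \left(-71\right) \frac{1}{84} - -38528 = - \frac{71}{84} + 38528 = \frac{3236281}{84}$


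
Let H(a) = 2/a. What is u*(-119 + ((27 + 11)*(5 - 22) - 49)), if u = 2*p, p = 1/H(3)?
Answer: -2442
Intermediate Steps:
p = 3/2 (p = 1/(2/3) = 1/(2*(⅓)) = 1/(⅔) = 3/2 ≈ 1.5000)
u = 3 (u = 2*(3/2) = 3)
u*(-119 + ((27 + 11)*(5 - 22) - 49)) = 3*(-119 + ((27 + 11)*(5 - 22) - 49)) = 3*(-119 + (38*(-17) - 49)) = 3*(-119 + (-646 - 49)) = 3*(-119 - 695) = 3*(-814) = -2442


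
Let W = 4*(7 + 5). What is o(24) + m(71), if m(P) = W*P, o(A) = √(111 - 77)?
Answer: 3408 + √34 ≈ 3413.8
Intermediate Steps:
o(A) = √34
W = 48 (W = 4*12 = 48)
m(P) = 48*P
o(24) + m(71) = √34 + 48*71 = √34 + 3408 = 3408 + √34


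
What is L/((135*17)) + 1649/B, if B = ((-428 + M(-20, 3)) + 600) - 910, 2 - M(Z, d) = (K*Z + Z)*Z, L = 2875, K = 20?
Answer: 4496309/4193424 ≈ 1.0722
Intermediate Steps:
M(Z, d) = 2 - 21*Z² (M(Z, d) = 2 - (20*Z + Z)*Z = 2 - 21*Z*Z = 2 - 21*Z²)
B = -9136 (B = ((-428 + (2 - 21*(-20)²)) + 600) - 910 = ((-428 + (2 - 21*400)) + 600) - 910 = ((-428 + (2 - 8400)) + 600) - 910 = ((-428 - 8398) + 600) - 910 = (-8826 + 600) - 910 = -8226 - 910 = -9136)
L/((135*17)) + 1649/B = 2875/((135*17)) + 1649/(-9136) = 2875/2295 + 1649*(-1/9136) = 2875*(1/2295) - 1649/9136 = 575/459 - 1649/9136 = 4496309/4193424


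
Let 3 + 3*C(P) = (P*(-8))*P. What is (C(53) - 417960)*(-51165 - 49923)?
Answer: 43008058080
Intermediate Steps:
C(P) = -1 - 8*P²/3 (C(P) = -1 + ((P*(-8))*P)/3 = -1 + ((-8*P)*P)/3 = -1 + (-8*P²)/3 = -1 - 8*P²/3)
(C(53) - 417960)*(-51165 - 49923) = ((-1 - 8/3*53²) - 417960)*(-51165 - 49923) = ((-1 - 8/3*2809) - 417960)*(-101088) = ((-1 - 22472/3) - 417960)*(-101088) = (-22475/3 - 417960)*(-101088) = -1276355/3*(-101088) = 43008058080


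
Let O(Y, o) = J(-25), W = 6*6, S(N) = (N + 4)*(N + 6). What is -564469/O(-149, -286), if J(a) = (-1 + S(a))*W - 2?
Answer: -564469/14326 ≈ -39.402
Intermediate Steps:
S(N) = (4 + N)*(6 + N)
W = 36
J(a) = 826 + 36*a² + 360*a (J(a) = (-1 + (24 + a² + 10*a))*36 - 2 = (23 + a² + 10*a)*36 - 2 = (828 + 36*a² + 360*a) - 2 = 826 + 36*a² + 360*a)
O(Y, o) = 14326 (O(Y, o) = 826 + 36*(-25)² + 360*(-25) = 826 + 36*625 - 9000 = 826 + 22500 - 9000 = 14326)
-564469/O(-149, -286) = -564469/14326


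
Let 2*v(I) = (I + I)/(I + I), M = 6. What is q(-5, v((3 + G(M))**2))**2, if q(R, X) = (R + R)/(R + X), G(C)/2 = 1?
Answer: 400/81 ≈ 4.9383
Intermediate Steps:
G(C) = 2 (G(C) = 2*1 = 2)
v(I) = 1/2 (v(I) = ((I + I)/(I + I))/2 = ((2*I)/((2*I)))/2 = ((2*I)*(1/(2*I)))/2 = (1/2)*1 = 1/2)
q(R, X) = 2*R/(R + X) (q(R, X) = (2*R)/(R + X) = 2*R/(R + X))
q(-5, v((3 + G(M))**2))**2 = (2*(-5)/(-5 + 1/2))**2 = (2*(-5)/(-9/2))**2 = (2*(-5)*(-2/9))**2 = (20/9)**2 = 400/81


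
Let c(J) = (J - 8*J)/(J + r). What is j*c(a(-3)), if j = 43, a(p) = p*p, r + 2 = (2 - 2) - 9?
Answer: 2709/2 ≈ 1354.5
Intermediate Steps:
r = -11 (r = -2 + ((2 - 2) - 9) = -2 + (0 - 9) = -2 - 9 = -11)
a(p) = p**2
c(J) = -7*J/(-11 + J) (c(J) = (J - 8*J)/(J - 11) = (-7*J)/(-11 + J) = -7*J/(-11 + J))
j*c(a(-3)) = 43*(-7*(-3)**2/(-11 + (-3)**2)) = 43*(-7*9/(-11 + 9)) = 43*(-7*9/(-2)) = 43*(-7*9*(-1/2)) = 43*(63/2) = 2709/2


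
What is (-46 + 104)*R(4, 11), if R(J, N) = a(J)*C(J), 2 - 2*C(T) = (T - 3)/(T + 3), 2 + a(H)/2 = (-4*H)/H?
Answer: -4524/7 ≈ -646.29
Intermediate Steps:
a(H) = -12 (a(H) = -4 + 2*((-4*H)/H) = -4 + 2*(-4) = -4 - 8 = -12)
C(T) = 1 - (-3 + T)/(2*(3 + T)) (C(T) = 1 - (T - 3)/(2*(T + 3)) = 1 - (-3 + T)/(2*(3 + T)))
R(J, N) = -6*(9 + J)/(3 + J)
(-46 + 104)*R(4, 11) = (-46 + 104)*(6*(-9 - 1*4)/(3 + 4)) = 58*(6*(-9 - 4)/7) = 58*(6*(⅐)*(-13)) = 58*(-78/7) = -4524/7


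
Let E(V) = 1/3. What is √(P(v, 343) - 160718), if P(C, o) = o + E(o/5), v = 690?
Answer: 2*I*√360843/3 ≈ 400.47*I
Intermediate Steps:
E(V) = ⅓
P(C, o) = ⅓ + o (P(C, o) = o + ⅓ = ⅓ + o)
√(P(v, 343) - 160718) = √((⅓ + 343) - 160718) = √(1030/3 - 160718) = √(-481124/3) = 2*I*√360843/3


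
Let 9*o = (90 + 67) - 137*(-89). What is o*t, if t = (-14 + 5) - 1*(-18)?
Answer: 12350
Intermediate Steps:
t = 9 (t = -9 + 18 = 9)
o = 12350/9 (o = ((90 + 67) - 137*(-89))/9 = (157 + 12193)/9 = (1/9)*12350 = 12350/9 ≈ 1372.2)
o*t = (12350/9)*9 = 12350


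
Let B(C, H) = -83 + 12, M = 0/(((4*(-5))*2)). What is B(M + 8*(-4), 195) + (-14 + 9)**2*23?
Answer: 504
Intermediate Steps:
M = 0 (M = 0/((-20*2)) = 0/(-40) = 0*(-1/40) = 0)
B(C, H) = -71
B(M + 8*(-4), 195) + (-14 + 9)**2*23 = -71 + (-14 + 9)**2*23 = -71 + (-5)**2*23 = -71 + 25*23 = -71 + 575 = 504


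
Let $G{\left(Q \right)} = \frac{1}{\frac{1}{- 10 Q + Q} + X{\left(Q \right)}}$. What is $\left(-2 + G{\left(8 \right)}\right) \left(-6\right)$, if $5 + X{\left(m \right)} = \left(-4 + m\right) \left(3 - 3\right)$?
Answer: $\frac{4764}{361} \approx 13.197$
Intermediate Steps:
$X{\left(m \right)} = -5$ ($X{\left(m \right)} = -5 + \left(-4 + m\right) \left(3 - 3\right) = -5 + \left(-4 + m\right) 0 = -5 + 0 = -5$)
$G{\left(Q \right)} = \frac{1}{-5 - \frac{1}{9 Q}}$ ($G{\left(Q \right)} = \frac{1}{\frac{1}{- 10 Q + Q} - 5} = \frac{1}{\frac{1}{\left(-9\right) Q} - 5} = \frac{1}{- \frac{1}{9 Q} - 5} = \frac{1}{-5 - \frac{1}{9 Q}}$)
$\left(-2 + G{\left(8 \right)}\right) \left(-6\right) = \left(-2 + 9 \cdot 8 \frac{1}{-1 - 360}\right) \left(-6\right) = \left(-2 + 9 \cdot 8 \frac{1}{-361}\right) \left(-6\right) = \left(-2 + 9 \cdot 8 \left(- \frac{1}{361}\right)\right) \left(-6\right) = \left(-2 - \frac{72}{361}\right) \left(-6\right) = \left(- \frac{794}{361}\right) \left(-6\right) = \frac{4764}{361}$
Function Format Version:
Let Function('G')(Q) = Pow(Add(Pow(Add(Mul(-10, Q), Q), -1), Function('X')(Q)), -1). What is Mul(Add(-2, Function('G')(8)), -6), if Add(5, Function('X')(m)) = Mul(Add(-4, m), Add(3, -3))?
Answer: Rational(4764, 361) ≈ 13.197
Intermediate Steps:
Function('X')(m) = -5 (Function('X')(m) = Add(-5, Mul(Add(-4, m), Add(3, -3))) = Add(-5, Mul(Add(-4, m), 0)) = Add(-5, 0) = -5)
Function('G')(Q) = Pow(Add(-5, Mul(Rational(-1, 9), Pow(Q, -1))), -1) (Function('G')(Q) = Pow(Add(Pow(Add(Mul(-10, Q), Q), -1), -5), -1) = Pow(Add(Pow(Mul(-9, Q), -1), -5), -1) = Pow(Add(Mul(Rational(-1, 9), Pow(Q, -1)), -5), -1) = Pow(Add(-5, Mul(Rational(-1, 9), Pow(Q, -1))), -1))
Mul(Add(-2, Function('G')(8)), -6) = Mul(Add(-2, Mul(9, 8, Pow(Add(-1, Mul(-45, 8)), -1))), -6) = Mul(Add(-2, Mul(9, 8, Pow(Add(-1, -360), -1))), -6) = Mul(Add(-2, Mul(9, 8, Pow(-361, -1))), -6) = Mul(Add(-2, Mul(9, 8, Rational(-1, 361))), -6) = Mul(Add(-2, Rational(-72, 361)), -6) = Mul(Rational(-794, 361), -6) = Rational(4764, 361)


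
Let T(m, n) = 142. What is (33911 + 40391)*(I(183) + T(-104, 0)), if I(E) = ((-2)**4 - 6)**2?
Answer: 17981084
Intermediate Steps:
I(E) = 100 (I(E) = (16 - 6)**2 = 10**2 = 100)
(33911 + 40391)*(I(183) + T(-104, 0)) = (33911 + 40391)*(100 + 142) = 74302*242 = 17981084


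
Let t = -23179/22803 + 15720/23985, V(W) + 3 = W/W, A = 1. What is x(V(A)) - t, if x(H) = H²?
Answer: 17668185/4051333 ≈ 4.3611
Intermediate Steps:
V(W) = -2 (V(W) = -3 + W/W = -3 + 1 = -2)
t = -1462853/4051333 (t = -23179*1/22803 + 15720*(1/23985) = -23179/22803 + 1048/1599 = -1462853/4051333 ≈ -0.36108)
x(V(A)) - t = (-2)² - 1*(-1462853/4051333) = 4 + 1462853/4051333 = 17668185/4051333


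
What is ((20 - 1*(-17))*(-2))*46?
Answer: -3404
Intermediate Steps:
((20 - 1*(-17))*(-2))*46 = ((20 + 17)*(-2))*46 = (37*(-2))*46 = -74*46 = -3404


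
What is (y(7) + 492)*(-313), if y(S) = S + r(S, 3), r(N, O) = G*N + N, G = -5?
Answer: -147423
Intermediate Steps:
r(N, O) = -4*N (r(N, O) = -5*N + N = -4*N)
y(S) = -3*S (y(S) = S - 4*S = -3*S)
(y(7) + 492)*(-313) = (-3*7 + 492)*(-313) = (-21 + 492)*(-313) = 471*(-313) = -147423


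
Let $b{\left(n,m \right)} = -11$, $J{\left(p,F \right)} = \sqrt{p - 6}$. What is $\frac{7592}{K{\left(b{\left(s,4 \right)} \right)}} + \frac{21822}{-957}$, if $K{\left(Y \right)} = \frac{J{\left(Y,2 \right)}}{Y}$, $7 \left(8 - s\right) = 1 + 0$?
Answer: $- \frac{7274}{319} + \frac{83512 i \sqrt{17}}{17} \approx -22.803 + 20255.0 i$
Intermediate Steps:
$s = \frac{55}{7}$ ($s = 8 - \frac{1 + 0}{7} = 8 - \frac{1}{7} = \frac{55}{7} \approx 7.8571$)
$J{\left(p,F \right)} = \sqrt{-6 + p}$
$K{\left(Y \right)} = \frac{\sqrt{-6 + Y}}{Y}$
$\frac{7592}{K{\left(b{\left(s,4 \right)} \right)}} + \frac{21822}{-957} = \frac{7592}{\frac{1}{-11} \sqrt{-6 - 11}} + \frac{21822}{-957} = \frac{7592}{\left(- \frac{1}{11}\right) \sqrt{-17}} + 21822 \left(- \frac{1}{957}\right) = \frac{7592}{\left(- \frac{1}{11}\right) i \sqrt{17}} - \frac{7274}{319} = 7592 \frac{11 i \sqrt{17}}{17} - \frac{7274}{319} = \frac{83512 i \sqrt{17}}{17} - \frac{7274}{319} = - \frac{7274}{319} + \frac{83512 i \sqrt{17}}{17}$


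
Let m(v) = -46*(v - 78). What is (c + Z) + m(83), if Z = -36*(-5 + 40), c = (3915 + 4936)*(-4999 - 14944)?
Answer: -176516983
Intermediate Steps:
c = -176515493 (c = 8851*(-19943) = -176515493)
Z = -1260 (Z = -36*35 = -1260)
m(v) = 3588 - 46*v (m(v) = -46*(-78 + v) = 3588 - 46*v)
(c + Z) + m(83) = (-176515493 - 1260) + (3588 - 46*83) = -176516753 + (3588 - 3818) = -176516753 - 230 = -176516983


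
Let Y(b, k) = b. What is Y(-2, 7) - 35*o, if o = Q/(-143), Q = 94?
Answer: 3004/143 ≈ 21.007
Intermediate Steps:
o = -94/143 (o = 94/(-143) = 94*(-1/143) = -94/143 ≈ -0.65734)
Y(-2, 7) - 35*o = -2 - 35*(-94/143) = -2 + 3290/143 = 3004/143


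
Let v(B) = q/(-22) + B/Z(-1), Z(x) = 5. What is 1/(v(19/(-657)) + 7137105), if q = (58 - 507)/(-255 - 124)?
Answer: 27390330/195487659561263 ≈ 1.4011e-7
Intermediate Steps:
q = 449/379 (q = -449/(-379) = -449*(-1/379) = 449/379 ≈ 1.1847)
v(B) = -449/8338 + B/5 (v(B) = (449/379)/(-22) + B/5 = (449/379)*(-1/22) + B*(1/5) = -449/8338 + B/5)
1/(v(19/(-657)) + 7137105) = 1/((-449/8338 + (19/(-657))/5) + 7137105) = 1/((-449/8338 + (19*(-1/657))/5) + 7137105) = 1/((-449/8338 + (1/5)*(-19/657)) + 7137105) = 1/((-449/8338 - 19/3285) + 7137105) = 1/(-1633387/27390330 + 7137105) = 1/(195487659561263/27390330) = 27390330/195487659561263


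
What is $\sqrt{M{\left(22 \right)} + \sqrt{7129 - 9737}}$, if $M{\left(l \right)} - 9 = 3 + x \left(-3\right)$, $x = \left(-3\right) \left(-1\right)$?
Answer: $\sqrt{3 + 4 i \sqrt{163}} \approx 5.2037 + 4.907 i$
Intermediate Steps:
$x = 3$
$M{\left(l \right)} = 3$ ($M{\left(l \right)} = 9 + \left(3 + 3 \left(-3\right)\right) = 9 + \left(3 - 9\right) = 9 - 6 = 3$)
$\sqrt{M{\left(22 \right)} + \sqrt{7129 - 9737}} = \sqrt{3 + \sqrt{7129 - 9737}} = \sqrt{3 + \sqrt{-2608}} = \sqrt{3 + 4 i \sqrt{163}}$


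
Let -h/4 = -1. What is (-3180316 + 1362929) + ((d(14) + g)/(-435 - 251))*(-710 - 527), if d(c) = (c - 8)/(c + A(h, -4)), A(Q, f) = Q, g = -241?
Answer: -1870537780/1029 ≈ -1.8178e+6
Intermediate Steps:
h = 4 (h = -4*(-1) = 4)
d(c) = (-8 + c)/(4 + c) (d(c) = (c - 8)/(c + 4) = (-8 + c)/(4 + c))
(-3180316 + 1362929) + ((d(14) + g)/(-435 - 251))*(-710 - 527) = (-3180316 + 1362929) + (((-8 + 14)/(4 + 14) - 241)/(-435 - 251))*(-710 - 527) = -1817387 + ((6/18 - 241)/(-686))*(-1237) = -1817387 + (((1/18)*6 - 241)*(-1/686))*(-1237) = -1817387 + ((⅓ - 241)*(-1/686))*(-1237) = -1817387 - 722/3*(-1/686)*(-1237) = -1817387 + (361/1029)*(-1237) = -1817387 - 446557/1029 = -1870537780/1029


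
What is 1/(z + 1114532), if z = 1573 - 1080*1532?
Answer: -1/538455 ≈ -1.8572e-6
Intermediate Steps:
z = -1652987 (z = 1573 - 1654560 = -1652987)
1/(z + 1114532) = 1/(-1652987 + 1114532) = 1/(-538455) = -1/538455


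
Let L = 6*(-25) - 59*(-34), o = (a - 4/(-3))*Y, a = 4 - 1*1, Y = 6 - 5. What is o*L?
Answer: 24128/3 ≈ 8042.7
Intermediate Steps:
Y = 1
a = 3 (a = 4 - 1 = 3)
o = 13/3 (o = (3 - 4/(-3))*1 = (3 - 4*(-⅓))*1 = (3 + 4/3)*1 = (13/3)*1 = 13/3 ≈ 4.3333)
L = 1856 (L = -150 + 2006 = 1856)
o*L = (13/3)*1856 = 24128/3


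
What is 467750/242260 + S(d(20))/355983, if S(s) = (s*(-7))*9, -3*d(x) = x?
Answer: 5553759915/2874681386 ≈ 1.9320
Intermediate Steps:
d(x) = -x/3
S(s) = -63*s (S(s) = -7*s*9 = -63*s)
467750/242260 + S(d(20))/355983 = 467750/242260 - (-21)*20/355983 = 467750*(1/242260) - 63*(-20/3)*(1/355983) = 46775/24226 + 420*(1/355983) = 46775/24226 + 140/118661 = 5553759915/2874681386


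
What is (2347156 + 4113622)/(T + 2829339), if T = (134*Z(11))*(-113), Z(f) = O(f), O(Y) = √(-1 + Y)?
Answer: 18279731165742/8002866375281 + 97829100476*√10/8002866375281 ≈ 2.3228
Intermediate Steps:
Z(f) = √(-1 + f)
T = -15142*√10 (T = (134*√(-1 + 11))*(-113) = (134*√10)*(-113) = -15142*√10 ≈ -47883.)
(2347156 + 4113622)/(T + 2829339) = (2347156 + 4113622)/(-15142*√10 + 2829339) = 6460778/(2829339 - 15142*√10)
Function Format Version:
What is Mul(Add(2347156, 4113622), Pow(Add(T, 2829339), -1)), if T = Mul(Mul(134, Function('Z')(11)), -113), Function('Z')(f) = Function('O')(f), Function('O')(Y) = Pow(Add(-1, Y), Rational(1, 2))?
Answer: Add(Rational(18279731165742, 8002866375281), Mul(Rational(97829100476, 8002866375281), Pow(10, Rational(1, 2)))) ≈ 2.3228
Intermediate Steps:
Function('Z')(f) = Pow(Add(-1, f), Rational(1, 2))
T = Mul(-15142, Pow(10, Rational(1, 2))) (T = Mul(Mul(134, Pow(Add(-1, 11), Rational(1, 2))), -113) = Mul(Mul(134, Pow(10, Rational(1, 2))), -113) = Mul(-15142, Pow(10, Rational(1, 2))) ≈ -47883.)
Mul(Add(2347156, 4113622), Pow(Add(T, 2829339), -1)) = Mul(Add(2347156, 4113622), Pow(Add(Mul(-15142, Pow(10, Rational(1, 2))), 2829339), -1)) = Mul(6460778, Pow(Add(2829339, Mul(-15142, Pow(10, Rational(1, 2)))), -1))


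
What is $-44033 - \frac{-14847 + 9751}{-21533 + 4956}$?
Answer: $- \frac{729940137}{16577} \approx -44033.0$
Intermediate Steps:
$-44033 - \frac{-14847 + 9751}{-21533 + 4956} = -44033 - - \frac{5096}{-16577} = -44033 - \left(-5096\right) \left(- \frac{1}{16577}\right) = -44033 - \frac{5096}{16577} = - \frac{729940137}{16577}$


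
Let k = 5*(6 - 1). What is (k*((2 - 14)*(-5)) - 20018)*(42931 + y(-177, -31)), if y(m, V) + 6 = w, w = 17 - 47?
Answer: -794329610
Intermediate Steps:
w = -30
k = 25 (k = 5*5 = 25)
y(m, V) = -36 (y(m, V) = -6 - 30 = -36)
(k*((2 - 14)*(-5)) - 20018)*(42931 + y(-177, -31)) = (25*((2 - 14)*(-5)) - 20018)*(42931 - 36) = (25*(-12*(-5)) - 20018)*42895 = (25*60 - 20018)*42895 = (1500 - 20018)*42895 = -18518*42895 = -794329610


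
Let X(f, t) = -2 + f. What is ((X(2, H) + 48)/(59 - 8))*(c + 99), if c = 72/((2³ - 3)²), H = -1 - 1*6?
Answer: 40752/425 ≈ 95.887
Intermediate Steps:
H = -7 (H = -1 - 6 = -7)
c = 72/25 (c = 72/((8 - 3)²) = 72/(5²) = 72/25 ≈ 2.8800)
((X(2, H) + 48)/(59 - 8))*(c + 99) = (((-2 + 2) + 48)/(59 - 8))*(72/25 + 99) = ((0 + 48)/51)*(2547/25) = (48*(1/51))*(2547/25) = (16/17)*(2547/25) = 40752/425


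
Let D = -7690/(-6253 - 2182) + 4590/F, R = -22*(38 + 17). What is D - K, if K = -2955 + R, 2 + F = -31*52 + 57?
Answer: 1214965119/291851 ≈ 4163.0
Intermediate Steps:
F = -1557 (F = -2 + (-31*52 + 57) = -2 + (-1612 + 57) = -2 - 1555 = -1557)
R = -1210 (R = -22*55 = -1210)
D = -594296/291851 (D = -7690/(-6253 - 2182) + 4590/(-1557) = -7690/(-8435) + 4590*(-1/1557) = -7690*(-1/8435) - 510/173 = 1538/1687 - 510/173 = -594296/291851 ≈ -2.0363)
K = -4165 (K = -2955 - 1210 = -4165)
D - K = -594296/291851 - 1*(-4165) = -594296/291851 + 4165 = 1214965119/291851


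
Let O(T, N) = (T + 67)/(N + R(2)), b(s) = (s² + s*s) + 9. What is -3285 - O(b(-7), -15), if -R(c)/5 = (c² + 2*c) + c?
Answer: -213351/65 ≈ -3282.3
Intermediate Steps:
b(s) = 9 + 2*s² (b(s) = (s² + s²) + 9 = 2*s² + 9 = 9 + 2*s²)
R(c) = -15*c - 5*c² (R(c) = -5*((c² + 2*c) + c) = -5*(c² + 3*c) = -15*c - 5*c²)
O(T, N) = (67 + T)/(-50 + N) (O(T, N) = (T + 67)/(N - 5*2*(3 + 2)) = (67 + T)/(N - 5*2*5) = (67 + T)/(N - 50) = (67 + T)/(-50 + N))
-3285 - O(b(-7), -15) = -3285 - (67 + (9 + 2*(-7)²))/(-50 - 15) = -3285 - (67 + (9 + 2*49))/(-65) = -3285 - (-1)*(67 + (9 + 98))/65 = -3285 - (-1)*(67 + 107)/65 = -3285 - (-1)*174/65 = -3285 - 1*(-174/65) = -3285 + 174/65 = -213351/65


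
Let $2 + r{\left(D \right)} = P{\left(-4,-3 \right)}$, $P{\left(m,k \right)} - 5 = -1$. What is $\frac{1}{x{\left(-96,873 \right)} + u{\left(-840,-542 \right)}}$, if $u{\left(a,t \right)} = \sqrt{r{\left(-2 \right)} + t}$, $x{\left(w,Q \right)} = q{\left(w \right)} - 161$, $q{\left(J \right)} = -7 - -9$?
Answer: $- \frac{53}{8607} - \frac{2 i \sqrt{15}}{8607} \approx -0.0061578 - 0.00089996 i$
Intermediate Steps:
$q{\left(J \right)} = 2$ ($q{\left(J \right)} = -7 + 9 = 2$)
$P{\left(m,k \right)} = 4$ ($P{\left(m,k \right)} = 5 - 1 = 4$)
$r{\left(D \right)} = 2$ ($r{\left(D \right)} = -2 + 4 = 2$)
$x{\left(w,Q \right)} = -159$ ($x{\left(w,Q \right)} = 2 - 161 = -159$)
$u{\left(a,t \right)} = \sqrt{2 + t}$
$\frac{1}{x{\left(-96,873 \right)} + u{\left(-840,-542 \right)}} = \frac{1}{-159 + \sqrt{2 - 542}} = \frac{1}{-159 + \sqrt{-540}} = \frac{1}{-159 + 6 i \sqrt{15}}$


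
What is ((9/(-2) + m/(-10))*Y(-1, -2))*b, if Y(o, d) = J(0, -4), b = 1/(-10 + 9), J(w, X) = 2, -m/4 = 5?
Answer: 5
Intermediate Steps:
m = -20 (m = -4*5 = -20)
b = -1 (b = 1/(-1) = -1)
Y(o, d) = 2
((9/(-2) + m/(-10))*Y(-1, -2))*b = ((9/(-2) - 20/(-10))*2)*(-1) = ((9*(-½) - 20*(-⅒))*2)*(-1) = ((-9/2 + 2)*2)*(-1) = -5/2*2*(-1) = -5*(-1) = 5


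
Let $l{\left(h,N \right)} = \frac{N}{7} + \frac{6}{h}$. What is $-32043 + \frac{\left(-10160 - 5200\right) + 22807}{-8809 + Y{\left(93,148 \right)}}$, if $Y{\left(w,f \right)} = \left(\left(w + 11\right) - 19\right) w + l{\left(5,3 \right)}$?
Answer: $- \frac{1012274714}{31583} \approx -32051.0$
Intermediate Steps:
$l{\left(h,N \right)} = \frac{6}{h} + \frac{N}{7}$ ($l{\left(h,N \right)} = N \frac{1}{7} + \frac{6}{h} = \frac{N}{7} + \frac{6}{h} = \frac{6}{h} + \frac{N}{7}$)
$Y{\left(w,f \right)} = \frac{57}{35} + w \left(-8 + w\right)$ ($Y{\left(w,f \right)} = \left(\left(w + 11\right) - 19\right) w + \left(\frac{6}{5} + \frac{1}{7} \cdot 3\right) = \left(\left(11 + w\right) - 19\right) w + \left(6 \cdot \frac{1}{5} + \frac{3}{7}\right) = \left(-8 + w\right) w + \left(\frac{6}{5} + \frac{3}{7}\right) = w \left(-8 + w\right) + \frac{57}{35} = \frac{57}{35} + w \left(-8 + w\right)$)
$-32043 + \frac{\left(-10160 - 5200\right) + 22807}{-8809 + Y{\left(93,148 \right)}} = -32043 + \frac{\left(-10160 - 5200\right) + 22807}{-8809 + \left(\frac{57}{35} + 93^{2} - 744\right)} = -32043 + \frac{\left(-10160 - 5200\right) + 22807}{-8809 + \left(\frac{57}{35} + 8649 - 744\right)} = -32043 + \frac{-15360 + 22807}{-8809 + \frac{276732}{35}} = -32043 + \frac{7447}{- \frac{31583}{35}} = -32043 + 7447 \left(- \frac{35}{31583}\right) = -32043 - \frac{260645}{31583} = - \frac{1012274714}{31583}$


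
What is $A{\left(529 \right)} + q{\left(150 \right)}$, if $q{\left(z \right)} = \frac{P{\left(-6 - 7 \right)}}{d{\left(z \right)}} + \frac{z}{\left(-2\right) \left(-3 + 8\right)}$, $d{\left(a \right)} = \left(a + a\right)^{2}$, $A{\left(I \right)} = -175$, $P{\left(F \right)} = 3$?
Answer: $- \frac{5699999}{30000} \approx -190.0$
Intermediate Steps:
$d{\left(a \right)} = 4 a^{2}$ ($d{\left(a \right)} = \left(2 a\right)^{2} = 4 a^{2}$)
$q{\left(z \right)} = - \frac{z}{10} + \frac{3}{4 z^{2}}$ ($q{\left(z \right)} = \frac{3}{4 z^{2}} + \frac{z}{\left(-2\right) \left(-3 + 8\right)} = 3 \frac{1}{4 z^{2}} + \frac{z}{\left(-2\right) 5} = \frac{3}{4 z^{2}} + \frac{z}{-10} = \frac{3}{4 z^{2}} + z \left(- \frac{1}{10}\right) = \frac{3}{4 z^{2}} - \frac{z}{10} = - \frac{z}{10} + \frac{3}{4 z^{2}}$)
$A{\left(529 \right)} + q{\left(150 \right)} = -175 + \left(\left(- \frac{1}{10}\right) 150 + \frac{3}{4 \cdot 22500}\right) = -175 + \left(-15 + \frac{3}{4} \cdot \frac{1}{22500}\right) = -175 + \left(-15 + \frac{1}{30000}\right) = -175 - \frac{449999}{30000} = - \frac{5699999}{30000}$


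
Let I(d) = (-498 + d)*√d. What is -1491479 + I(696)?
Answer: -1491479 + 396*√174 ≈ -1.4863e+6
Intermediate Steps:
I(d) = √d*(-498 + d)
-1491479 + I(696) = -1491479 + √696*(-498 + 696) = -1491479 + (2*√174)*198 = -1491479 + 396*√174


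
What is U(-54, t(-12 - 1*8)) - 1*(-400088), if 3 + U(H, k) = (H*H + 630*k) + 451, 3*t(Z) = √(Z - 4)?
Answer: 403452 + 420*I*√6 ≈ 4.0345e+5 + 1028.8*I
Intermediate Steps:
t(Z) = √(-4 + Z)/3 (t(Z) = √(Z - 4)/3 = √(-4 + Z)/3)
U(H, k) = 448 + H² + 630*k (U(H, k) = -3 + ((H*H + 630*k) + 451) = -3 + ((H² + 630*k) + 451) = -3 + (451 + H² + 630*k) = 448 + H² + 630*k)
U(-54, t(-12 - 1*8)) - 1*(-400088) = (448 + (-54)² + 630*(√(-4 + (-12 - 1*8))/3)) - 1*(-400088) = (448 + 2916 + 630*(√(-4 + (-12 - 8))/3)) + 400088 = (448 + 2916 + 630*(√(-4 - 20)/3)) + 400088 = (448 + 2916 + 630*(√(-24)/3)) + 400088 = (448 + 2916 + 630*((2*I*√6)/3)) + 400088 = (448 + 2916 + 630*(2*I*√6/3)) + 400088 = (448 + 2916 + 420*I*√6) + 400088 = (3364 + 420*I*√6) + 400088 = 403452 + 420*I*√6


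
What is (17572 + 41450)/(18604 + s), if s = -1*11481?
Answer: 59022/7123 ≈ 8.2861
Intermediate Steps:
s = -11481
(17572 + 41450)/(18604 + s) = (17572 + 41450)/(18604 - 11481) = 59022/7123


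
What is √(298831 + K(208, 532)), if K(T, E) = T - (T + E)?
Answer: √298299 ≈ 546.17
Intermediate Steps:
K(T, E) = -E (K(T, E) = T - (E + T) = T + (-E - T) = -E)
√(298831 + K(208, 532)) = √(298831 - 1*532) = √(298831 - 532) = √298299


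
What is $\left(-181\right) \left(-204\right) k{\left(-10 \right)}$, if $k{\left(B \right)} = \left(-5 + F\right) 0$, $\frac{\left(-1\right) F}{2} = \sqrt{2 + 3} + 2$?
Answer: $0$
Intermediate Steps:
$F = -4 - 2 \sqrt{5}$ ($F = - 2 \left(\sqrt{2 + 3} + 2\right) = - 2 \left(\sqrt{5} + 2\right) = - 2 \left(2 + \sqrt{5}\right) = -4 - 2 \sqrt{5} \approx -8.4721$)
$k{\left(B \right)} = 0$ ($k{\left(B \right)} = \left(-5 - \left(4 + 2 \sqrt{5}\right)\right) 0 = \left(-9 - 2 \sqrt{5}\right) 0 = 0$)
$\left(-181\right) \left(-204\right) k{\left(-10 \right)} = \left(-181\right) \left(-204\right) 0 = 36924 \cdot 0 = 0$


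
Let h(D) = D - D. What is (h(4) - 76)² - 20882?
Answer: -15106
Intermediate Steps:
h(D) = 0
(h(4) - 76)² - 20882 = (0 - 76)² - 20882 = (-76)² - 20882 = 5776 - 20882 = -15106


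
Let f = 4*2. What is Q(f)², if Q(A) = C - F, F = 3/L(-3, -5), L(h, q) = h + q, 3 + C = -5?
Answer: 3721/64 ≈ 58.141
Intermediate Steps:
C = -8 (C = -3 - 5 = -8)
F = -3/8 (F = 3/(-3 - 5) = 3/(-8) = 3*(-⅛) = -3/8 ≈ -0.37500)
f = 8
Q(A) = -61/8 (Q(A) = -8 - 1*(-3/8) = -8 + 3/8 = -61/8)
Q(f)² = (-61/8)² = 3721/64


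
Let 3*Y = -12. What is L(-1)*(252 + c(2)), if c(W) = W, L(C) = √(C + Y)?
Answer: 254*I*√5 ≈ 567.96*I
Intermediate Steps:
Y = -4 (Y = (⅓)*(-12) = -4)
L(C) = √(-4 + C) (L(C) = √(C - 4) = √(-4 + C))
L(-1)*(252 + c(2)) = √(-4 - 1)*(252 + 2) = √(-5)*254 = (I*√5)*254 = 254*I*√5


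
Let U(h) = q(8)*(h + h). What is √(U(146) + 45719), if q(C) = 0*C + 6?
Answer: √47471 ≈ 217.88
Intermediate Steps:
q(C) = 6 (q(C) = 0 + 6 = 6)
U(h) = 12*h (U(h) = 6*(h + h) = 6*(2*h) = 12*h)
√(U(146) + 45719) = √(12*146 + 45719) = √(1752 + 45719) = √47471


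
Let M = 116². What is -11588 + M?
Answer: 1868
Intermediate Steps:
M = 13456
-11588 + M = -11588 + 13456 = 1868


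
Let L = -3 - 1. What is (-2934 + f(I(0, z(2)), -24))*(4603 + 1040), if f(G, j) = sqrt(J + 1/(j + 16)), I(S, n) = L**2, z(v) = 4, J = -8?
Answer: -16556562 + 5643*I*sqrt(130)/4 ≈ -1.6557e+7 + 16085.0*I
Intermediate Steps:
L = -4
I(S, n) = 16 (I(S, n) = (-4)**2 = 16)
f(G, j) = sqrt(-8 + 1/(16 + j)) (f(G, j) = sqrt(-8 + 1/(j + 16)) = sqrt(-8 + 1/(16 + j)))
(-2934 + f(I(0, z(2)), -24))*(4603 + 1040) = (-2934 + sqrt((-127 - 8*(-24))/(16 - 24)))*(4603 + 1040) = (-2934 + sqrt((-127 + 192)/(-8)))*5643 = (-2934 + sqrt(-1/8*65))*5643 = (-2934 + sqrt(-65/8))*5643 = (-2934 + I*sqrt(130)/4)*5643 = -16556562 + 5643*I*sqrt(130)/4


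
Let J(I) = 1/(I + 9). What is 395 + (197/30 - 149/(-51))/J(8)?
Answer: 5563/10 ≈ 556.30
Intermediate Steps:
J(I) = 1/(9 + I)
395 + (197/30 - 149/(-51))/J(8) = 395 + (197/30 - 149/(-51))/(1/(9 + 8)) = 395 + (197*(1/30) - 149*(-1/51))/(1/17) = 395 + (197/30 + 149/51)/(1/17) = 395 + 17*(1613/170) = 395 + 1613/10 = 5563/10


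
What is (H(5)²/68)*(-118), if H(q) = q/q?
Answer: -59/34 ≈ -1.7353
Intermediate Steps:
H(q) = 1
(H(5)²/68)*(-118) = (1²/68)*(-118) = (1*(1/68))*(-118) = (1/68)*(-118) = -59/34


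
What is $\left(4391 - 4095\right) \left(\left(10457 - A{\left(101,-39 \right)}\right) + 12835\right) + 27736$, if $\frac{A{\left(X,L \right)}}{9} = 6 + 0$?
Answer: $6906184$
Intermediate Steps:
$A{\left(X,L \right)} = 54$ ($A{\left(X,L \right)} = 9 \left(6 + 0\right) = 9 \cdot 6 = 54$)
$\left(4391 - 4095\right) \left(\left(10457 - A{\left(101,-39 \right)}\right) + 12835\right) + 27736 = \left(4391 - 4095\right) \left(\left(10457 - 54\right) + 12835\right) + 27736 = 296 \left(\left(10457 - 54\right) + 12835\right) + 27736 = 296 \left(10403 + 12835\right) + 27736 = 296 \cdot 23238 + 27736 = 6878448 + 27736 = 6906184$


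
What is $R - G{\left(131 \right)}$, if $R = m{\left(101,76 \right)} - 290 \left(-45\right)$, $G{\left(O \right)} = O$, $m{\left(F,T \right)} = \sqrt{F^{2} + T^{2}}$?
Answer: $12919 + \sqrt{15977} \approx 13045.0$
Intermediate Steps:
$R = 13050 + \sqrt{15977}$ ($R = \sqrt{101^{2} + 76^{2}} - 290 \left(-45\right) = \sqrt{10201 + 5776} - -13050 = \sqrt{15977} + 13050 = 13050 + \sqrt{15977} \approx 13176.0$)
$R - G{\left(131 \right)} = \left(13050 + \sqrt{15977}\right) - 131 = 12919 + \sqrt{15977}$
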